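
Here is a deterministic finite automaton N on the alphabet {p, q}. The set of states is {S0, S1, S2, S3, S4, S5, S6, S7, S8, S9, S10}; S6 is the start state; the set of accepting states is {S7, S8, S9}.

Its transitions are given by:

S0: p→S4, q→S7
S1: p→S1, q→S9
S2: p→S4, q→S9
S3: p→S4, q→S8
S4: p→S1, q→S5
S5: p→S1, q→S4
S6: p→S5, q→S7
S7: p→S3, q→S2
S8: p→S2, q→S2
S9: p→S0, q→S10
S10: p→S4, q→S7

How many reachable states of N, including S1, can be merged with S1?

Start with accepting vs non-accepting: {S7,S8,S9} | {S0,S1,S2,S3,S4,S5,S6,S10}.
On input q, block {S0,S1,S2,S3,S4,S5,S6,S10} splits into {S0,S1,S2,S3,S6,S10} and {S4,S5}.
Refine {S0,S1,S2,S3,S6,S10} on symbol p: members go to different blocks, giving {S0,S2,S3,S6,S10} and {S1}.
Stable partition: {S7,S8,S9} | {S0,S2,S3,S6,S10} | {S4,S5} | {S1} — 4 equivalence classes.
The equivalence class containing S1 is {S1}, of size 1.

1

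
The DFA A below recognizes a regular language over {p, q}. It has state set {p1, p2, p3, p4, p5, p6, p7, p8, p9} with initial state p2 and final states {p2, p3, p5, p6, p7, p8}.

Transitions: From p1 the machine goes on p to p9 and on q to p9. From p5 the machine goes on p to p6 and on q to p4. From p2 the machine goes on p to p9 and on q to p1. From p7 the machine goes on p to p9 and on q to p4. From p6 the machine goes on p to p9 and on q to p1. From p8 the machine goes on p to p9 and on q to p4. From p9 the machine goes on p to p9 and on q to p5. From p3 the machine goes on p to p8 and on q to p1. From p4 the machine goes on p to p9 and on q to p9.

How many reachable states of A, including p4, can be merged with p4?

First remove the unreachable states {p3,p7,p8}; 6 states remain.
P0 = {p2,p5,p6} | {p1,p4,p9}.
Refine {p2,p5,p6} on symbol p: members go to different blocks, giving {p2,p6} and {p5}.
Split {p1,p4,p9} by δ(·,q) → {p1,p4} and {p9}.
The partition is now stable with 4 blocks: {p2,p6} | {p1,p4} | {p5} | {p9}.
The equivalence class containing p4 is {p1,p4}, of size 2.

2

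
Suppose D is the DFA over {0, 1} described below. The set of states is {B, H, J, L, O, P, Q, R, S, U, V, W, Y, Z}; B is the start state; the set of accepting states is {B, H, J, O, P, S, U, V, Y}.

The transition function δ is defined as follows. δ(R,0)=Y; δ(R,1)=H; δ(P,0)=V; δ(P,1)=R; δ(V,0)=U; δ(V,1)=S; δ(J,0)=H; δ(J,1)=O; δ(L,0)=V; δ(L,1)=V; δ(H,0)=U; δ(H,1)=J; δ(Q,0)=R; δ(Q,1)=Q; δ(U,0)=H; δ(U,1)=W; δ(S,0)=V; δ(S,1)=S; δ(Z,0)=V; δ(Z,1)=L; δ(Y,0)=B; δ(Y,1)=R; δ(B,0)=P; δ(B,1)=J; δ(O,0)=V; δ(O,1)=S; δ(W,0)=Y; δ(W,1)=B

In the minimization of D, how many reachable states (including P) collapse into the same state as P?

3

Reachable states from the start: {B,H,J,O,P,R,S,U,V,W,Y}. Unreachable: {L,Q,Z} — drop them.
Start with accepting vs non-accepting: {B,H,J,O,P,S,U,V,Y} | {R,W}.
Refine {B,H,J,O,P,S,U,V,Y} on symbol 1: members go to different blocks, giving {B,H,J,O,S,V} and {P,U,Y}.
Refine {B,H,J,O,S,V} on symbol 0: members go to different blocks, giving {J,O,S} and {B,H,V}.
The partition is now stable with 4 blocks: {J,O,S} | {R,W} | {P,U,Y} | {B,H,V}.
The equivalence class containing P is {P,U,Y}, of size 3.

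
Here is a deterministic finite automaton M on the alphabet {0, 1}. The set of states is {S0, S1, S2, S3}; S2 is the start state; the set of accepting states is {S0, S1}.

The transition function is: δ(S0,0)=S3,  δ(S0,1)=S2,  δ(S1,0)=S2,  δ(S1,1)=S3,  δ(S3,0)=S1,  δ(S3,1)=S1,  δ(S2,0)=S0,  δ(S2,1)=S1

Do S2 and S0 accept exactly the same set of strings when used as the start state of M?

Initial partition by acceptance: {S0,S1} | {S2,S3}.
No further refinement is possible. Final partition (2 blocks): {S0,S1} | {S2,S3}.
S2 and S0 end up in different blocks, so they are distinguishable. For instance, the string 'ε' is accepted from only S0.

No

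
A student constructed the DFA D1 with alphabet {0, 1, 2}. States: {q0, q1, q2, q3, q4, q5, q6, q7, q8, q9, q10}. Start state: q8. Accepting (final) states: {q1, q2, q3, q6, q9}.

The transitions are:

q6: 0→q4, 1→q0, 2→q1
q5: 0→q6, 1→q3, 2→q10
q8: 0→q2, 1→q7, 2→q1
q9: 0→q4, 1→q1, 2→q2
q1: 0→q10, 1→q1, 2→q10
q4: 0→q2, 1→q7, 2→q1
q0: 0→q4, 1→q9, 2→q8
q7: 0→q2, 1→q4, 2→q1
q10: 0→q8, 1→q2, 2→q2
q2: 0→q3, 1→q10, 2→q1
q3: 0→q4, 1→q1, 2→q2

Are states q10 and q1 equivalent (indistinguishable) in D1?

No

Reachable states from the start: {q1,q2,q3,q4,q7,q8,q10}. Unreachable: {q0,q5,q6,q9} — drop them.
Initial partition by acceptance: {q1,q2,q3} | {q4,q7,q8,q10}.
On input 0, block {q1,q2,q3} splits into {q1,q3} and {q2}.
Refine {q1,q3} on symbol 2: members go to different blocks, giving {q1} and {q3}.
Split {q4,q7,q8,q10} by δ(·,0) → {q4,q7,q8} and {q10}.
Stable partition: {q1} | {q4,q7,q8} | {q2} | {q3} | {q10} — 5 equivalence classes.
q10 and q1 end up in different blocks, so they are distinguishable. For instance, the string 'ε' is accepted from only q1.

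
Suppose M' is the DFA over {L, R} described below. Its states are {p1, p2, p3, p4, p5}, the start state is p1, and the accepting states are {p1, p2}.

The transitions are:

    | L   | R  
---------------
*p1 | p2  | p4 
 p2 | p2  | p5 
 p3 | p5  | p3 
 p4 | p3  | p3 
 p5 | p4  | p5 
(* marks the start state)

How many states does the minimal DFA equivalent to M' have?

2

Initial partition by acceptance: {p1,p2} | {p3,p4,p5}.
Stable partition: {p1,p2} | {p3,p4,p5} — 2 equivalence classes.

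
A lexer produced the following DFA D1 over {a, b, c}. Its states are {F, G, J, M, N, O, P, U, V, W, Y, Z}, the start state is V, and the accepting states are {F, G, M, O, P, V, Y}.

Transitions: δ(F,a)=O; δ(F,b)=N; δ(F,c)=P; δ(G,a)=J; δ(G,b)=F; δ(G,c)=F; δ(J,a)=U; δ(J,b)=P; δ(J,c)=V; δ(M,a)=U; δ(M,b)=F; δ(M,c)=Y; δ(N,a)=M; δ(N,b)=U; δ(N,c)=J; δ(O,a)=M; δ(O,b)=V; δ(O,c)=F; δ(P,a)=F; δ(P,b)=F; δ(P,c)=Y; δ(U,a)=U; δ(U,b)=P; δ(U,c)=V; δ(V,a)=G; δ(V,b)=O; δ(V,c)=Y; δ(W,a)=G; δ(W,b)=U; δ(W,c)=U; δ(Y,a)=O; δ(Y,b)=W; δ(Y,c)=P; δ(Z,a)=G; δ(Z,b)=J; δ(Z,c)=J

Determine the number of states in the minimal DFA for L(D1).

6

First remove the unreachable states {Z}; 11 states remain.
P0 = {F,G,M,O,P,V,Y} | {J,N,U,W}.
Refine {F,G,M,O,P,V,Y} on symbol a: members go to different blocks, giving {F,O,P,V,Y} and {G,M}.
On input a, block {F,O,P,V,Y} splits into {F,P,Y} and {O,V}.
Refine {F,P,Y} on symbol a: members go to different blocks, giving {F,Y} and {P}.
Refine {J,N,U,W} on symbol a: members go to different blocks, giving {J,U} and {N,W}.
No further refinement is possible. Final partition (6 blocks): {F,Y} | {J,U} | {G,M} | {O,V} | {P} | {N,W}.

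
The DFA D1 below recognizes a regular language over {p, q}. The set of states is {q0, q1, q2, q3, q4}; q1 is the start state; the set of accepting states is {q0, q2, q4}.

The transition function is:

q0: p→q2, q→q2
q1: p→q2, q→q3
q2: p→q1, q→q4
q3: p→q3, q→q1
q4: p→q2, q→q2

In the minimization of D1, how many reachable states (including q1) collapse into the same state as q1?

First remove the unreachable states {q0}; 4 states remain.
P0 = {q2,q4} | {q1,q3}.
On input p, block {q2,q4} splits into {q2} and {q4}.
On input p, block {q1,q3} splits into {q1} and {q3}.
No further refinement is possible. Final partition (4 blocks): {q2} | {q1} | {q4} | {q3}.
State q1 belongs to the block {q1}, which has 1 states.

1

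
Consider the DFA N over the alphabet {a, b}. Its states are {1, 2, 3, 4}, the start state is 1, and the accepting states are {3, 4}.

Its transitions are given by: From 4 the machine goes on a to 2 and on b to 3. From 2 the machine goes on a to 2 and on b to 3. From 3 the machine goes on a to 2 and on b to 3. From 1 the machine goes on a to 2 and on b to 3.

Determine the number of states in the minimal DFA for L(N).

Reachable states from the start: {1,2,3}. Unreachable: {4} — drop them.
Start with accepting vs non-accepting: {3} | {1,2}.
No further refinement is possible. Final partition (2 blocks): {3} | {1,2}.

2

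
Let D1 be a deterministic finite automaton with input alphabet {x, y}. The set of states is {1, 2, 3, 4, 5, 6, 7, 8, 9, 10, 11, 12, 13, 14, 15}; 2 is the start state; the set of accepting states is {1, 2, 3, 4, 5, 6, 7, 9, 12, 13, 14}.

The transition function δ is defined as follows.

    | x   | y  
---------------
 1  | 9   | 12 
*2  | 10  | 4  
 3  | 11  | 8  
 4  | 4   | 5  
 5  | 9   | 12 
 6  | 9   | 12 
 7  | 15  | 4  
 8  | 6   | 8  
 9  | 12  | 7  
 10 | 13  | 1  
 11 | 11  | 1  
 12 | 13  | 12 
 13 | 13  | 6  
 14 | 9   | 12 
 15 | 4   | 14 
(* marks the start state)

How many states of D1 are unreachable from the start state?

Starting at 2 and following transitions, the reachable set is {1, 2, 4, 5, 6, 7, 9, 10, 12, 13, 14, 15}. That leaves 3, 8, 11 unreachable — 3 in total.

3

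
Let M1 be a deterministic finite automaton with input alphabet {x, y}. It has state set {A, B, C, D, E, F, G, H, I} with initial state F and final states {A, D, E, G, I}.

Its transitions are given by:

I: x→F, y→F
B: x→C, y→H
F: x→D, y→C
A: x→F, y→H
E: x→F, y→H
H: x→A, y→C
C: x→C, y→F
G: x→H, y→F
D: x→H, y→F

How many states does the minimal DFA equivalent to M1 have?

Reachable states from the start: {A,C,D,F,H}. Unreachable: {B,E,G,I} — drop them.
P0 = {A,D} | {C,F,H}.
Refine {C,F,H} on symbol x: members go to different blocks, giving {F,H} and {C}.
No further refinement is possible. Final partition (3 blocks): {A,D} | {F,H} | {C}.

3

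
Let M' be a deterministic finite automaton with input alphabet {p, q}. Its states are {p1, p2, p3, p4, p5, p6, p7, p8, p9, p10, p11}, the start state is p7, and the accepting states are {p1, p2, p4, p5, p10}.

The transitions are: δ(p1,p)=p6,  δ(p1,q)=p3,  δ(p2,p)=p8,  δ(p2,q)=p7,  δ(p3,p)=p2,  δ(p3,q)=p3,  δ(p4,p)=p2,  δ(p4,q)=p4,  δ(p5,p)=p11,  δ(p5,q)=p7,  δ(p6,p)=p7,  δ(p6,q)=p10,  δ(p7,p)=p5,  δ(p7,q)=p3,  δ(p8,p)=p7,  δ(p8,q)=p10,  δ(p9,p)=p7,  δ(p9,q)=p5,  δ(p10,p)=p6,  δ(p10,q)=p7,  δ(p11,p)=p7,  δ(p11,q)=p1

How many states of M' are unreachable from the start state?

2

BFS from p7 reaches {p1, p2, p3, p5, p6, p7, p8, p10, p11}; the 2 state(s) p4, p9 are never visited.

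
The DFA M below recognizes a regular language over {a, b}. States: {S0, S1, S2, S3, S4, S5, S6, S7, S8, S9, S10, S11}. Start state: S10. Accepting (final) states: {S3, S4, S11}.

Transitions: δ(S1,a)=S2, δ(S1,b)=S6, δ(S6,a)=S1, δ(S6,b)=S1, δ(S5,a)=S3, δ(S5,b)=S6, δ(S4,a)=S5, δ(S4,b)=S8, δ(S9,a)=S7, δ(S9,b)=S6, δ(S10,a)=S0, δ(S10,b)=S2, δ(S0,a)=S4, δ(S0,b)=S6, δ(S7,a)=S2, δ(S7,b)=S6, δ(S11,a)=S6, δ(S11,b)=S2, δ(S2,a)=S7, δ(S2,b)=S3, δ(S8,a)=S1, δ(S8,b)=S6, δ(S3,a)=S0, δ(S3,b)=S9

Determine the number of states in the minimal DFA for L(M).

7

Reachable states from the start: {S0,S1,S2,S3,S4,S5,S6,S7,S8,S9,S10}. Unreachable: {S11} — drop them.
Initial partition by acceptance: {S3,S4} | {S0,S1,S2,S5,S6,S7,S8,S9,S10}.
On input a, block {S0,S1,S2,S5,S6,S7,S8,S9,S10} splits into {S1,S2,S6,S7,S8,S9,S10} and {S0,S5}.
On input a, block {S1,S2,S6,S7,S8,S9,S10} splits into {S1,S2,S6,S7,S8,S9} and {S10}.
On input b, block {S1,S2,S6,S7,S8,S9} splits into {S1,S6,S7,S8,S9} and {S2}.
On input a, block {S1,S6,S7,S8,S9} splits into {S6,S8,S9} and {S1,S7}.
Split {S6,S8,S9} by δ(·,b) → {S8,S9} and {S6}.
Stable partition: {S3,S4} | {S8,S9} | {S0,S5} | {S10} | {S2} | {S1,S7} | {S6} — 7 equivalence classes.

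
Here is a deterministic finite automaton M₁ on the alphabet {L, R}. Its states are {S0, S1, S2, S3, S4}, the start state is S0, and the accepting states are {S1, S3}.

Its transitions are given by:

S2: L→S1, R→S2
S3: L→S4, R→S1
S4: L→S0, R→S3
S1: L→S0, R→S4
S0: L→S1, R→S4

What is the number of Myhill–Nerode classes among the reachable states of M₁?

First remove the unreachable states {S2}; 4 states remain.
Start with accepting vs non-accepting: {S1,S3} | {S0,S4}.
Split {S1,S3} by δ(·,R) → {S1} and {S3}.
On input L, block {S0,S4} splits into {S0} and {S4}.
Stable partition: {S1} | {S0} | {S3} | {S4} — 4 equivalence classes.

4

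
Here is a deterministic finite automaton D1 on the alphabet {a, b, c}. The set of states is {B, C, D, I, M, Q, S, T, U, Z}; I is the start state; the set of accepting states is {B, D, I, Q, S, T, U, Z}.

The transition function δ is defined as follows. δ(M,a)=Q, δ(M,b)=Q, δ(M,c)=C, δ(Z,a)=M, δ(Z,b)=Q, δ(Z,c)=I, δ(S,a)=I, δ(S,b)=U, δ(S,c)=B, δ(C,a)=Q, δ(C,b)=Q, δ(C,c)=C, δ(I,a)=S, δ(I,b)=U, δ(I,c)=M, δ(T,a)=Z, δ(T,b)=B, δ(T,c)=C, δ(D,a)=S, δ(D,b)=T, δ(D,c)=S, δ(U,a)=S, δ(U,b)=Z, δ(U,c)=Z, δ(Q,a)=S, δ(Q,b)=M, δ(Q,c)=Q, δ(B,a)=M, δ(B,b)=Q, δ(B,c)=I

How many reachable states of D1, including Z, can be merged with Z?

Reachable states from the start: {B,C,I,M,Q,S,U,Z}. Unreachable: {D,T} — drop them.
Start with accepting vs non-accepting: {B,I,Q,S,U,Z} | {C,M}.
On input a, block {B,I,Q,S,U,Z} splits into {I,Q,S,U} and {B,Z}.
On input b, block {I,Q,S,U} splits into {I,S} and {U} and {Q}.
Split {I,S} by δ(·,c) → {I} and {S}.
No further refinement is possible. Final partition (6 blocks): {I} | {C,M} | {B,Z} | {U} | {Q} | {S}.
The equivalence class containing Z is {B,Z}, of size 2.

2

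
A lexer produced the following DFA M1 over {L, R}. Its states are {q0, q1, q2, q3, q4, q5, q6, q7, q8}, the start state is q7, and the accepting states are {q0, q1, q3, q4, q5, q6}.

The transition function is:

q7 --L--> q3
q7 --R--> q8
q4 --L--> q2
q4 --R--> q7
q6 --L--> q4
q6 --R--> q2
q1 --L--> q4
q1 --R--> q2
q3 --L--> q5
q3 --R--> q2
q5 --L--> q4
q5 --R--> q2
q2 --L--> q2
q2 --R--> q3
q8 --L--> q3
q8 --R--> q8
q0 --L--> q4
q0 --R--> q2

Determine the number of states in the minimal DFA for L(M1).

Reachable states from the start: {q2,q3,q4,q5,q7,q8}. Unreachable: {q0,q1,q6} — drop them.
P0 = {q3,q4,q5} | {q2,q7,q8}.
Refine {q3,q4,q5} on symbol L: members go to different blocks, giving {q3,q5} and {q4}.
On input L, block {q3,q5} splits into {q3} and {q5}.
Refine {q2,q7,q8} on symbol L: members go to different blocks, giving {q7,q8} and {q2}.
No further refinement is possible. Final partition (5 blocks): {q3} | {q7,q8} | {q4} | {q5} | {q2}.

5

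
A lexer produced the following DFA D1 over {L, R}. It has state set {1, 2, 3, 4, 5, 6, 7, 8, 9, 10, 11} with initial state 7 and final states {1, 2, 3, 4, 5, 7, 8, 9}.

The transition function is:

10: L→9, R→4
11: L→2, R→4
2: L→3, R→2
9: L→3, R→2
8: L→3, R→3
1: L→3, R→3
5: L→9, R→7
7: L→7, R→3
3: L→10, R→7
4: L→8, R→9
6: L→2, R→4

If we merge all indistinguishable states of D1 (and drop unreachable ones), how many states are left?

First remove the unreachable states {1,5,6,11}; 7 states remain.
Initial partition by acceptance: {2,3,4,7,8,9} | {10}.
Refine {2,3,4,7,8,9} on symbol L: members go to different blocks, giving {2,4,7,8,9} and {3}.
Split {2,4,7,8,9} by δ(·,L) → {2,8,9} and {4,7}.
Refine {2,8,9} on symbol R: members go to different blocks, giving {2,9} and {8}.
On input L, block {4,7} splits into {4} and {7}.
No further refinement is possible. Final partition (6 blocks): {2,9} | {10} | {3} | {4} | {8} | {7}.

6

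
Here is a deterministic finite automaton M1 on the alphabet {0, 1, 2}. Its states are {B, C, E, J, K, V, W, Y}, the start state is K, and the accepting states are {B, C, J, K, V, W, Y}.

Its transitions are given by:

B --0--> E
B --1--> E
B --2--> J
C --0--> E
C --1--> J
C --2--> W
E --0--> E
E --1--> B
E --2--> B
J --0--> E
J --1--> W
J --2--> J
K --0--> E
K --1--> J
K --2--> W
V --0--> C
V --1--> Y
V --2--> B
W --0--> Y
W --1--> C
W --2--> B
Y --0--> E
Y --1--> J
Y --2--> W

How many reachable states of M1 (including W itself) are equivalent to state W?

States {V} cannot be reached from the start state, so discard them.
Start with accepting vs non-accepting: {B,C,J,K,W,Y} | {E}.
On input 0, block {B,C,J,K,W,Y} splits into {B,C,J,K,Y} and {W}.
On input 1, block {B,C,J,K,Y} splits into {C,K,Y} and {B} and {J}.
Stable partition: {C,K,Y} | {E} | {W} | {B} | {J} — 5 equivalence classes.
The equivalence class containing W is {W}, of size 1.

1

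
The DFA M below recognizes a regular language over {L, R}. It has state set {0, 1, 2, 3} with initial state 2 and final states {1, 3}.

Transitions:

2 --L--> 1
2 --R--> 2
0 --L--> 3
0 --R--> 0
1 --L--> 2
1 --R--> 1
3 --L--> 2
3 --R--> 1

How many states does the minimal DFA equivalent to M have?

2

States {0,3} cannot be reached from the start state, so discard them.
P0 = {1} | {2}.
The partition is now stable with 2 blocks: {1} | {2}.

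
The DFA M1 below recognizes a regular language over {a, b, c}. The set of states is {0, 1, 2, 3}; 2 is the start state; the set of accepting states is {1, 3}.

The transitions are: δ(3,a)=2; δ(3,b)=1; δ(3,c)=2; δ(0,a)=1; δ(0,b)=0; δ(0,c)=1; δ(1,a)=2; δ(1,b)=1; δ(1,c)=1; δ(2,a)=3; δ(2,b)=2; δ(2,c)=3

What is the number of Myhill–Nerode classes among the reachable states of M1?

First remove the unreachable states {0}; 3 states remain.
P0 = {1,3} | {2}.
On input c, block {1,3} splits into {1} and {3}.
The partition is now stable with 3 blocks: {1} | {2} | {3}.

3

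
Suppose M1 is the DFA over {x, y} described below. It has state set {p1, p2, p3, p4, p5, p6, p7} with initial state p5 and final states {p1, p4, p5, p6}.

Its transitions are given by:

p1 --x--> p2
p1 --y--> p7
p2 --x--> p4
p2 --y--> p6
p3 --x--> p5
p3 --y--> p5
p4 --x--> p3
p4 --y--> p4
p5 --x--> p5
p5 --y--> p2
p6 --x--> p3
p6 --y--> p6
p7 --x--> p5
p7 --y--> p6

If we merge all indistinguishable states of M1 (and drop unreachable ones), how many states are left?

States {p1,p7} cannot be reached from the start state, so discard them.
Start with accepting vs non-accepting: {p4,p5,p6} | {p2,p3}.
Split {p4,p5,p6} by δ(·,x) → {p4,p6} and {p5}.
On input x, block {p2,p3} splits into {p2} and {p3}.
No further refinement is possible. Final partition (4 blocks): {p4,p6} | {p2} | {p5} | {p3}.

4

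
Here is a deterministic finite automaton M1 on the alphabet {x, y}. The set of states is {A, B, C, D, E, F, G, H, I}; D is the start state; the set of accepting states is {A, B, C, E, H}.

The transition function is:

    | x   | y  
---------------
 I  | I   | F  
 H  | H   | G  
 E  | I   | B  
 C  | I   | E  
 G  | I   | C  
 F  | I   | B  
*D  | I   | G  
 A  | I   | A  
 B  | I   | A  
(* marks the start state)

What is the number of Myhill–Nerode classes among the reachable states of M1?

Reachable states from the start: {A,B,C,D,E,F,G,I}. Unreachable: {H} — drop them.
Initial partition by acceptance: {A,B,C,E} | {D,F,G,I}.
On input y, block {D,F,G,I} splits into {D,I} and {F,G}.
No further refinement is possible. Final partition (3 blocks): {A,B,C,E} | {D,I} | {F,G}.

3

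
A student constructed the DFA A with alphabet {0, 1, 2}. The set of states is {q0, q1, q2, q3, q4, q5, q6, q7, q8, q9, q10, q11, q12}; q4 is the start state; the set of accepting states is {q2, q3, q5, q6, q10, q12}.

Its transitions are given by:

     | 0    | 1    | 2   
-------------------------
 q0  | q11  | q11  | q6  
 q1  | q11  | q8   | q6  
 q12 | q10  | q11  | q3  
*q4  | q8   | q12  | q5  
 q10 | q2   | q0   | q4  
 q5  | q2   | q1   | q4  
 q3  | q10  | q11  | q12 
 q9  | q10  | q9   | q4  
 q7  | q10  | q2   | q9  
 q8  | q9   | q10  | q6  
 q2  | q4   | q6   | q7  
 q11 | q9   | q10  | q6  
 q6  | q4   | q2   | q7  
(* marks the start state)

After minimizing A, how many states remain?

Start with accepting vs non-accepting: {q2,q3,q5,q6,q10,q12} | {q0,q1,q4,q7,q8,q9,q11}.
Split {q2,q3,q5,q6,q10,q12} by δ(·,0) → {q3,q5,q10,q12} and {q2,q6}.
Refine {q3,q5,q10,q12} on symbol 0: members go to different blocks, giving {q3,q12} and {q5,q10}.
On input 0, block {q0,q1,q4,q7,q8,q9,q11} splits into {q0,q1,q4,q8,q11} and {q7,q9}.
Refine {q0,q1,q4,q8,q11} on symbol 0: members go to different blocks, giving {q0,q1,q4} and {q8,q11}.
Split {q0,q1,q4} by δ(·,1) → {q0,q1} and {q4}.
Split {q7,q9} by δ(·,1) → {q7} and {q9}.
Stable partition: {q3,q12} | {q0,q1} | {q2,q6} | {q5,q10} | {q7} | {q8,q11} | {q4} | {q9} — 8 equivalence classes.

8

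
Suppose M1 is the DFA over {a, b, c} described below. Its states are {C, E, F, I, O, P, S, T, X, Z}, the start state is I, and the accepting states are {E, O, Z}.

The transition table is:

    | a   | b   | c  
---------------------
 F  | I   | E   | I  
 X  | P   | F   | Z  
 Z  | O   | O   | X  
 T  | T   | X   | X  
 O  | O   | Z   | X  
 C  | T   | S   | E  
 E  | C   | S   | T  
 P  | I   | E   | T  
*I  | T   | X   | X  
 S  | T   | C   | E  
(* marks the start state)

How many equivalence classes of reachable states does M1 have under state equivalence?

Every state is reachable, so we keep all 10.
Initial partition by acceptance: {E,O,Z} | {C,F,I,P,S,T,X}.
Split {E,O,Z} by δ(·,a) → {O,Z} and {E}.
On input b, block {C,F,I,P,S,T,X} splits into {C,I,S,T,X} and {F,P}.
On input a, block {C,I,S,T,X} splits into {C,I,S,T} and {X}.
Refine {C,I,S,T} on symbol b: members go to different blocks, giving {C,S} and {I,T}.
No further refinement is possible. Final partition (6 blocks): {O,Z} | {C,S} | {E} | {F,P} | {X} | {I,T}.

6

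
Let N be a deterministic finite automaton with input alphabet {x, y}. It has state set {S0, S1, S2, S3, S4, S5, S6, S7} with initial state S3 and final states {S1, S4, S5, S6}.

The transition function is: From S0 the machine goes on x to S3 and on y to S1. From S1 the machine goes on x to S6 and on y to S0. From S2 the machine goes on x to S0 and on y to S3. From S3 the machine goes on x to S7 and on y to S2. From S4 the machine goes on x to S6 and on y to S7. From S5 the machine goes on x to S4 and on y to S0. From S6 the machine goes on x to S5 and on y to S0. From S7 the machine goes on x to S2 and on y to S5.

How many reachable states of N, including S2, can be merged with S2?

Initial partition by acceptance: {S1,S4,S5,S6} | {S0,S2,S3,S7}.
Refine {S0,S2,S3,S7} on symbol y: members go to different blocks, giving {S0,S7} and {S2,S3}.
No further refinement is possible. Final partition (3 blocks): {S1,S4,S5,S6} | {S0,S7} | {S2,S3}.
State S2 belongs to the block {S2,S3}, which has 2 states.

2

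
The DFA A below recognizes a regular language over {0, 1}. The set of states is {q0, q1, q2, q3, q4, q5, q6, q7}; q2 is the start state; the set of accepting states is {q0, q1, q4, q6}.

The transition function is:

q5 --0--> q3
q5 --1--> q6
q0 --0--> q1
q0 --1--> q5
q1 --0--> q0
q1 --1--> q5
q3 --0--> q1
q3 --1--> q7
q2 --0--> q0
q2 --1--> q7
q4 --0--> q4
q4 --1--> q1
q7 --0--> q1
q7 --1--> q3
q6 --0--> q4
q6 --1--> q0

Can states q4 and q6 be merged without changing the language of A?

Yes

Initial partition by acceptance: {q0,q1,q4,q6} | {q2,q3,q5,q7}.
Refine {q0,q1,q4,q6} on symbol 1: members go to different blocks, giving {q0,q1} and {q4,q6}.
Split {q2,q3,q5,q7} by δ(·,0) → {q2,q3,q7} and {q5}.
The partition is now stable with 4 blocks: {q0,q1} | {q2,q3,q7} | {q4,q6} | {q5}.
q4 and q6 lie in the same block of the stable partition, so they are equivalent — no string distinguishes them.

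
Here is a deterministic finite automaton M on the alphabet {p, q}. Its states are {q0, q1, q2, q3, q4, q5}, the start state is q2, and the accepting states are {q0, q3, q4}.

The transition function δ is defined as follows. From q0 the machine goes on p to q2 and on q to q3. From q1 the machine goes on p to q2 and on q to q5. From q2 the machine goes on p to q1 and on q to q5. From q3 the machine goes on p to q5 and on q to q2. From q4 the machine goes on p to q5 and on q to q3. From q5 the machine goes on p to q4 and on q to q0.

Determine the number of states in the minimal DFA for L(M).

5

All states are reachable from the start state.
P0 = {q0,q3,q4} | {q1,q2,q5}.
Refine {q0,q3,q4} on symbol q: members go to different blocks, giving {q0,q4} and {q3}.
Refine {q1,q2,q5} on symbol p: members go to different blocks, giving {q1,q2} and {q5}.
Refine {q0,q4} on symbol p: members go to different blocks, giving {q0} and {q4}.
No further refinement is possible. Final partition (5 blocks): {q0} | {q1,q2} | {q3} | {q5} | {q4}.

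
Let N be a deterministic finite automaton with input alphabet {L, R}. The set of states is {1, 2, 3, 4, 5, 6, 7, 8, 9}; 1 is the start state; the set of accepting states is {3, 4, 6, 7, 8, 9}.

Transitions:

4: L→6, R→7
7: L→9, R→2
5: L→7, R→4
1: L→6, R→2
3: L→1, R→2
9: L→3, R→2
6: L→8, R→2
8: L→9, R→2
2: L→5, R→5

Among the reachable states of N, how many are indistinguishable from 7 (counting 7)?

2

Every state is reachable, so we keep all 9.
Initial partition by acceptance: {3,4,6,7,8,9} | {1,2,5}.
Refine {3,4,6,7,8,9} on symbol L: members go to different blocks, giving {4,6,7,8,9} and {3}.
Split {4,6,7,8,9} by δ(·,L) → {4,6,7,8} and {9}.
Split {4,6,7,8} by δ(·,L) → {4,6} and {7,8}.
On input L, block {4,6} splits into {4} and {6}.
Refine {1,2,5} on symbol L: members go to different blocks, giving {1} and {2} and {5}.
No further refinement is possible. Final partition (8 blocks): {4} | {1} | {3} | {9} | {7,8} | {6} | {2} | {5}.
The equivalence class containing 7 is {7,8}, of size 2.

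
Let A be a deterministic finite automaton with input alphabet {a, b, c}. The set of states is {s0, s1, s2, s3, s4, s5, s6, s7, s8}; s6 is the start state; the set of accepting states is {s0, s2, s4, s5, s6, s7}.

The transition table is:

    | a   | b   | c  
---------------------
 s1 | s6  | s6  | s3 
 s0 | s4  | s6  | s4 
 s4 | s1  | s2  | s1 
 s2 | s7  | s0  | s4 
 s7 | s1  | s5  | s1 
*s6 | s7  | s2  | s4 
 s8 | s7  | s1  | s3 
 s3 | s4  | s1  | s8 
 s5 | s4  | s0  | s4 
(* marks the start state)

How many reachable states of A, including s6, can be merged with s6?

4

Every state is reachable, so we keep all 9.
Start with accepting vs non-accepting: {s0,s2,s4,s5,s6,s7} | {s1,s3,s8}.
On input a, block {s0,s2,s4,s5,s6,s7} splits into {s0,s2,s5,s6} and {s4,s7}.
On input a, block {s1,s3,s8} splits into {s3,s8} and {s1}.
The partition is now stable with 4 blocks: {s0,s2,s5,s6} | {s3,s8} | {s4,s7} | {s1}.
The equivalence class containing s6 is {s0,s2,s5,s6}, of size 4.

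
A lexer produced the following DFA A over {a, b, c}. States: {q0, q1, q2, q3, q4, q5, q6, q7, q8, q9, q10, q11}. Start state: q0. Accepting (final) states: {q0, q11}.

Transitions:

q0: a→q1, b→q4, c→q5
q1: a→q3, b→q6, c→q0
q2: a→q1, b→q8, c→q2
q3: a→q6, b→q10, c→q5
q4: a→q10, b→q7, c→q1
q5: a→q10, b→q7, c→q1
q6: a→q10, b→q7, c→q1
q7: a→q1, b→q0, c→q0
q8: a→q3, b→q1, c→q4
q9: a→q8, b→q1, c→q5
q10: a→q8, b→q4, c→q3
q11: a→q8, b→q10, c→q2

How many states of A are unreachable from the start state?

3

No path from q0 leads to q2, q9, q11; the other 9 states are all reachable.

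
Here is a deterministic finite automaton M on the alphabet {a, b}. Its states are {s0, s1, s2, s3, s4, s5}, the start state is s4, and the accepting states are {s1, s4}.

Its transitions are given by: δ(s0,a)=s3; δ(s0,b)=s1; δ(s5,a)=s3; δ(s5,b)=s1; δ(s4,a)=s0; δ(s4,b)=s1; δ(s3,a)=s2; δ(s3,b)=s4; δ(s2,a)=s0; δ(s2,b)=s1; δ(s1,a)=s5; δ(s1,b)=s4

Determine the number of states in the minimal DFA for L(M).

All states are reachable from the start state.
Initial partition by acceptance: {s1,s4} | {s0,s2,s3,s5}.
No further refinement is possible. Final partition (2 blocks): {s1,s4} | {s0,s2,s3,s5}.

2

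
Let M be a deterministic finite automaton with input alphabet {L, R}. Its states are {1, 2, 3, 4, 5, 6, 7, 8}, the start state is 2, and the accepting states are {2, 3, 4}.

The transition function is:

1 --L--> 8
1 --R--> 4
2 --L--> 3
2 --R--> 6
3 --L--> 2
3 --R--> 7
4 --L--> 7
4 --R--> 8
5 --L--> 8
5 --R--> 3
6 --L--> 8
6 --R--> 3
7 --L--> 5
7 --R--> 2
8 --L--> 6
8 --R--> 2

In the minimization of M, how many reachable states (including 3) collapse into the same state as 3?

2

First remove the unreachable states {1,4}; 6 states remain.
Start with accepting vs non-accepting: {2,3} | {5,6,7,8}.
No further refinement is possible. Final partition (2 blocks): {2,3} | {5,6,7,8}.
The equivalence class containing 3 is {2,3}, of size 2.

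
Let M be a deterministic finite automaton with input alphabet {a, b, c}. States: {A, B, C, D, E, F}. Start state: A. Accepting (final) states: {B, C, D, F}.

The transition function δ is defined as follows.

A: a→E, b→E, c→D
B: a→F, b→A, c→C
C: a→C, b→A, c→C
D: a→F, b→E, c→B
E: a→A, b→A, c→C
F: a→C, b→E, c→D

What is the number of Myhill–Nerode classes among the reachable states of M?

P0 = {B,C,D,F} | {A,E}.
The partition is now stable with 2 blocks: {B,C,D,F} | {A,E}.

2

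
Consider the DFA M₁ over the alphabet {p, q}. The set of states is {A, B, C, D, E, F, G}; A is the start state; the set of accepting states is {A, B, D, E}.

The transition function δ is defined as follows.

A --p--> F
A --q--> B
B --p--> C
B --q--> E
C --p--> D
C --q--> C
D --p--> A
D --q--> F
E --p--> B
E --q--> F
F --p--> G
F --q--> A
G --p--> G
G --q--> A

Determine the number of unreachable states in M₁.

0

Every one of the 7 states is reachable from A.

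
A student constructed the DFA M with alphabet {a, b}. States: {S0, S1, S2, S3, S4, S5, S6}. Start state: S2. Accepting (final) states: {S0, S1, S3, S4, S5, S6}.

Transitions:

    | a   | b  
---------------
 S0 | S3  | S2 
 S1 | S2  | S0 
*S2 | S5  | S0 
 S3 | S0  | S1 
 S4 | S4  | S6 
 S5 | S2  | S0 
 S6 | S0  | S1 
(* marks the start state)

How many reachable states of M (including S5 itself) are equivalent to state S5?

2

States {S4,S6} cannot be reached from the start state, so discard them.
P0 = {S0,S1,S3,S5} | {S2}.
Split {S0,S1,S3,S5} by δ(·,a) → {S0,S3} and {S1,S5}.
On input b, block {S0,S3} splits into {S0} and {S3}.
No further refinement is possible. Final partition (4 blocks): {S0} | {S2} | {S1,S5} | {S3}.
State S5 belongs to the block {S1,S5}, which has 2 states.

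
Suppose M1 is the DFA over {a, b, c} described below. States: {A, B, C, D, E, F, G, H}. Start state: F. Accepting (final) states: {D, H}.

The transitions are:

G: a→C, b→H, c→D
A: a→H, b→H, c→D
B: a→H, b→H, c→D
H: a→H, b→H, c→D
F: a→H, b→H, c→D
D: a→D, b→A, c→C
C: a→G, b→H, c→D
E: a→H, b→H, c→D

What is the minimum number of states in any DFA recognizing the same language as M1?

4

Reachable states from the start: {A,C,D,F,G,H}. Unreachable: {B,E} — drop them.
P0 = {D,H} | {A,C,F,G}.
Refine {D,H} on symbol b: members go to different blocks, giving {D} and {H}.
Refine {A,C,F,G} on symbol a: members go to different blocks, giving {A,F} and {C,G}.
No further refinement is possible. Final partition (4 blocks): {D} | {A,F} | {H} | {C,G}.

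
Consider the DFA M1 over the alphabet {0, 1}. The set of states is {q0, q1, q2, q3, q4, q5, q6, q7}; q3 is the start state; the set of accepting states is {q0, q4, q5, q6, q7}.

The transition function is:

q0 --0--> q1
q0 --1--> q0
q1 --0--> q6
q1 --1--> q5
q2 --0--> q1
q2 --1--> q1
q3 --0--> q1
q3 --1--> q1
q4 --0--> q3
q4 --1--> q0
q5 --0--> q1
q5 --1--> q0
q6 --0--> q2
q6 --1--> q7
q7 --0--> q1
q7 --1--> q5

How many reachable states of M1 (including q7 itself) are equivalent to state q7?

3

Reachable states from the start: {q0,q1,q2,q3,q5,q6,q7}. Unreachable: {q4} — drop them.
P0 = {q0,q5,q6,q7} | {q1,q2,q3}.
On input 0, block {q1,q2,q3} splits into {q2,q3} and {q1}.
On input 0, block {q0,q5,q6,q7} splits into {q0,q5,q7} and {q6}.
The partition is now stable with 4 blocks: {q0,q5,q7} | {q2,q3} | {q1} | {q6}.
The equivalence class containing q7 is {q0,q5,q7}, of size 3.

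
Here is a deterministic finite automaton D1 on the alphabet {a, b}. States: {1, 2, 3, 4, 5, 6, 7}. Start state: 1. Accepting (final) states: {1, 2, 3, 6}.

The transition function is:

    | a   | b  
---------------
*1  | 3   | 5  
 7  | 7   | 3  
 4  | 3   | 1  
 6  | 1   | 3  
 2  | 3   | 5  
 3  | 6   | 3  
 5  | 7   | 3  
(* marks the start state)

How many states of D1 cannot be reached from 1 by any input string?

2

Starting at 1 and following transitions, the reachable set is {1, 3, 5, 6, 7}. That leaves 2, 4 unreachable — 2 in total.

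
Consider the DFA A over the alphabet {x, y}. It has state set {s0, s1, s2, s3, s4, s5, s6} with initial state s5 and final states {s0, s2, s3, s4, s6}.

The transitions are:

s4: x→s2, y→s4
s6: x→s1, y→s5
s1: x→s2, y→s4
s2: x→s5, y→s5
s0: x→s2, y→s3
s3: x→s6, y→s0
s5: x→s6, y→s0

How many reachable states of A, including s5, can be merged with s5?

All states are reachable from the start state.
Initial partition by acceptance: {s0,s2,s3,s4,s6} | {s1,s5}.
On input x, block {s0,s2,s3,s4,s6} splits into {s0,s3,s4} and {s2,s6}.
Stable partition: {s0,s3,s4} | {s1,s5} | {s2,s6} — 3 equivalence classes.
The equivalence class containing s5 is {s1,s5}, of size 2.

2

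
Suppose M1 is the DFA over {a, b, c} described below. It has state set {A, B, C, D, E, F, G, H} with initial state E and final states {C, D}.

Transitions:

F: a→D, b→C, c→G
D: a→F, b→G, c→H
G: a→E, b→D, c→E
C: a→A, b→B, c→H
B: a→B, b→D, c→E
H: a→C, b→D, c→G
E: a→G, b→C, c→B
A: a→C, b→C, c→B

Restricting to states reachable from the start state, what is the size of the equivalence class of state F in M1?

Every state is reachable, so we keep all 8.
P0 = {C,D} | {A,B,E,F,G,H}.
Split {A,B,E,F,G,H} by δ(·,a) → {A,F,H} and {B,E,G}.
Stable partition: {C,D} | {A,F,H} | {B,E,G} — 3 equivalence classes.
State F belongs to the block {A,F,H}, which has 3 states.

3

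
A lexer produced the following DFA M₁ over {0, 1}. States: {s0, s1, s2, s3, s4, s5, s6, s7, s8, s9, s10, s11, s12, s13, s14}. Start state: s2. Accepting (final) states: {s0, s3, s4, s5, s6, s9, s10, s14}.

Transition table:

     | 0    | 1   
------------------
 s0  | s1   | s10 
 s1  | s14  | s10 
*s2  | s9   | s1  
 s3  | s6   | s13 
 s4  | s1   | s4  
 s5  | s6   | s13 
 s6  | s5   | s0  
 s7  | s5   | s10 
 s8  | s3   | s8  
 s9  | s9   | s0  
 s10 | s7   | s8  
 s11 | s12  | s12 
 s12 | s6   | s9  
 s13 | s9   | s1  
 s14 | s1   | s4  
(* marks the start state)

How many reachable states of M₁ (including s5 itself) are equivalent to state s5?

2

States {s11,s12} cannot be reached from the start state, so discard them.
Initial partition by acceptance: {s0,s3,s4,s5,s6,s9,s10,s14} | {s1,s2,s7,s8,s13}.
Refine {s0,s3,s4,s5,s6,s9,s10,s14} on symbol 0: members go to different blocks, giving {s0,s4,s10,s14} and {s3,s5,s6,s9}.
Split {s0,s4,s10,s14} by δ(·,1) → {s0,s4,s14} and {s10}.
On input 1, block {s0,s4,s14} splits into {s4,s14} and {s0}.
Split {s1,s2,s7,s8,s13} by δ(·,0) → {s2,s7,s8,s13} and {s1}.
On input 1, block {s2,s7,s8,s13} splits into {s2,s13} and {s7} and {s8}.
Refine {s3,s5,s6,s9} on symbol 1: members go to different blocks, giving {s3,s5} and {s6,s9}.
On input 0, block {s6,s9} splits into {s6} and {s9}.
Stable partition: {s4,s14} | {s2,s13} | {s3,s5} | {s10} | {s0} | {s1} | {s7} | {s8} | {s6} | {s9} — 10 equivalence classes.
The equivalence class containing s5 is {s3,s5}, of size 2.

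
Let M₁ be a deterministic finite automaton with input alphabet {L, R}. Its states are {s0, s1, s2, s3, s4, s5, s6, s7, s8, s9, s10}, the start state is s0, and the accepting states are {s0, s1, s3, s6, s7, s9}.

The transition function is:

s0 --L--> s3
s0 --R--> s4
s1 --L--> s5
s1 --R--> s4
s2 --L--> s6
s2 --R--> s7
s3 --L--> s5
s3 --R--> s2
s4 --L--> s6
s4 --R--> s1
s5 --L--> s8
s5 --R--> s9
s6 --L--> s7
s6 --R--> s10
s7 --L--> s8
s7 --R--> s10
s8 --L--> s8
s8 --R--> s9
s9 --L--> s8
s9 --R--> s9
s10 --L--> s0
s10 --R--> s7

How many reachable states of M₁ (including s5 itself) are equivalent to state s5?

2

Every state is reachable, so we keep all 11.
Initial partition by acceptance: {s0,s1,s3,s6,s7,s9} | {s2,s4,s5,s8,s10}.
Split {s0,s1,s3,s6,s7,s9} by δ(·,L) → {s1,s3,s7,s9} and {s0,s6}.
On input R, block {s1,s3,s7,s9} splits into {s1,s3,s7} and {s9}.
On input L, block {s2,s4,s5,s8,s10} splits into {s2,s4,s10} and {s5,s8}.
No further refinement is possible. Final partition (5 blocks): {s1,s3,s7} | {s2,s4,s10} | {s0,s6} | {s9} | {s5,s8}.
State s5 belongs to the block {s5,s8}, which has 2 states.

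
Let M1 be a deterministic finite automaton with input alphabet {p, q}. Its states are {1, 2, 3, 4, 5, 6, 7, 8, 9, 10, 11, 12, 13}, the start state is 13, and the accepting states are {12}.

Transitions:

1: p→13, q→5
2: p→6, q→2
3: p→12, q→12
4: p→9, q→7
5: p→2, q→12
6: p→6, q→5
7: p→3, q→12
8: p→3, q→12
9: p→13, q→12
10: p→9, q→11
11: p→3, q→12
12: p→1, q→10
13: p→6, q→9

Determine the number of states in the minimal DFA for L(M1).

First remove the unreachable states {4,7,8}; 10 states remain.
Initial partition by acceptance: {12} | {1,2,3,5,6,9,10,11,13}.
On input p, block {1,2,3,5,6,9,10,11,13} splits into {1,2,5,6,9,10,11,13} and {3}.
On input p, block {1,2,5,6,9,10,11,13} splits into {1,2,5,6,9,10,13} and {11}.
Refine {1,2,5,6,9,10,13} on symbol q: members go to different blocks, giving {1,2,6,13} and {5,9} and {10}.
Refine {1,2,6,13} on symbol q: members go to different blocks, giving {1,6,13} and {2}.
On input p, block {5,9} splits into {5} and {9}.
Split {1,6,13} by δ(·,q) → {1,6} and {13}.
Refine {1,6} on symbol p: members go to different blocks, giving {1} and {6}.
The partition is now stable with 10 blocks: {12} | {1} | {3} | {11} | {5} | {10} | {2} | {9} | {13} | {6}.

10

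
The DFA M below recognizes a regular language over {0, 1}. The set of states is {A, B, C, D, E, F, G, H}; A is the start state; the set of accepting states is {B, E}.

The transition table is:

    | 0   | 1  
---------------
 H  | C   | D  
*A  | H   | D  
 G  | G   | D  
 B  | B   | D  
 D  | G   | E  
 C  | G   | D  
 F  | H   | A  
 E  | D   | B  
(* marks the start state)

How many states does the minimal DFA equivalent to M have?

First remove the unreachable states {F}; 7 states remain.
Start with accepting vs non-accepting: {B,E} | {A,C,D,G,H}.
On input 0, block {B,E} splits into {B} and {E}.
Split {A,C,D,G,H} by δ(·,1) → {A,C,G,H} and {D}.
The partition is now stable with 4 blocks: {B} | {A,C,G,H} | {E} | {D}.

4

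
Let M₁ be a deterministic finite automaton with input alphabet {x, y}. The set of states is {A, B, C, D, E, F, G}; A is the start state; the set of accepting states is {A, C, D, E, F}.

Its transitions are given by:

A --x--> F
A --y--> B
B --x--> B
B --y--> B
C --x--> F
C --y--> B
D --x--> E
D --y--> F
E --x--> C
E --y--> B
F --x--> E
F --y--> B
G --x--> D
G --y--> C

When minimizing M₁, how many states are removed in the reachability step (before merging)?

2

Starting at A and following transitions, the reachable set is {A, B, C, E, F}. That leaves D, G unreachable — 2 in total.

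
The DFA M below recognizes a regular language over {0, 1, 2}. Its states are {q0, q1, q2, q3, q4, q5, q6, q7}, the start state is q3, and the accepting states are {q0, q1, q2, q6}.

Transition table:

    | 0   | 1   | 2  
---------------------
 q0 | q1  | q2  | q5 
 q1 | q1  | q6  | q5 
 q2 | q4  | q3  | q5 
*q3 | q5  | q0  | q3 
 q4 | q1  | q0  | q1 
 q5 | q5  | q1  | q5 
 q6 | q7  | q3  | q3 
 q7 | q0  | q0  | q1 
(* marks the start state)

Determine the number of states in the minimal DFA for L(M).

Every state is reachable, so we keep all 8.
P0 = {q0,q1,q2,q6} | {q3,q4,q5,q7}.
Refine {q0,q1,q2,q6} on symbol 0: members go to different blocks, giving {q0,q1} and {q2,q6}.
On input 0, block {q3,q4,q5,q7} splits into {q3,q5} and {q4,q7}.
The partition is now stable with 4 blocks: {q0,q1} | {q3,q5} | {q2,q6} | {q4,q7}.

4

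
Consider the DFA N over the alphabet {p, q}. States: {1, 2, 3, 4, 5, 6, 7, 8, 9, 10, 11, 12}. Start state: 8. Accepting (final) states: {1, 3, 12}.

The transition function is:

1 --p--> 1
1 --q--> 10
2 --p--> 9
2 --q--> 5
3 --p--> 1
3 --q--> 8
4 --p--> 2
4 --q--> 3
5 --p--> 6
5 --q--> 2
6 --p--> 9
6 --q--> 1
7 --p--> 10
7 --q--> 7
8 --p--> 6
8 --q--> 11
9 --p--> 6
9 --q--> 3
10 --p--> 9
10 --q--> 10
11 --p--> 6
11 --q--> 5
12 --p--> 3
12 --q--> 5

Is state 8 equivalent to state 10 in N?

Yes

States {4,7,12} cannot be reached from the start state, so discard them.
P0 = {1,3} | {2,5,6,8,9,10,11}.
Split {2,5,6,8,9,10,11} by δ(·,q) → {2,5,8,10,11} and {6,9}.
The partition is now stable with 3 blocks: {1,3} | {2,5,8,10,11} | {6,9}.
8 and 10 lie in the same block of the stable partition, so they are equivalent — no string distinguishes them.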